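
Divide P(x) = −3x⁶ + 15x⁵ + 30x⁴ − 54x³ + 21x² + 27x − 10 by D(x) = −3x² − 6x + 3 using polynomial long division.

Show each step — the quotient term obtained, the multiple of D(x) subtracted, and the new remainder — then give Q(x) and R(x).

Step 1: lead(−3x⁶ + 15x⁵ + 30x⁴ − 54x³ + 21x² + 27x − 10) ÷ lead(D) = −3x⁶ ÷ −3x² = x⁴. Subtract (x⁴)·D = −3x⁶ − 6x⁵ + 3x⁴. Remainder: 21x⁵ + 27x⁴ − 54x³ + 21x² + 27x − 10.
Step 2: lead(21x⁵ + 27x⁴ − 54x³ + 21x² + 27x − 10) ÷ lead(D) = 21x⁵ ÷ −3x² = −7x³. Subtract (−7x³)·D = 21x⁵ + 42x⁴ − 21x³. Remainder: −15x⁴ − 33x³ + 21x² + 27x − 10.
Step 3: lead(−15x⁴ − 33x³ + 21x² + 27x − 10) ÷ lead(D) = −15x⁴ ÷ −3x² = 5x². Subtract (5x²)·D = −15x⁴ − 30x³ + 15x². Remainder: −3x³ + 6x² + 27x − 10.
Step 4: lead(−3x³ + 6x² + 27x − 10) ÷ lead(D) = −3x³ ÷ −3x² = x. Subtract (x)·D = −3x³ − 6x² + 3x. Remainder: 12x² + 24x − 10.
Step 5: lead(12x² + 24x − 10) ÷ lead(D) = 12x² ÷ −3x² = −4. Subtract (−4)·D = 12x² + 24x − 12. Remainder: 2.

Q(x) = x⁴ − 7x³ + 5x² + x − 4; R(x) = 2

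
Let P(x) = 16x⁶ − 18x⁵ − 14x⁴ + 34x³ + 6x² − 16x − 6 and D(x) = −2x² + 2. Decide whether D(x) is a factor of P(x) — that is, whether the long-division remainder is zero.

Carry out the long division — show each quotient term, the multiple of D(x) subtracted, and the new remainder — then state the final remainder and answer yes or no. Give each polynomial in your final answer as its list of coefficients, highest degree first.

R = [2], so D(x) is not a factor of P(x). no

Step 1: lead(16x⁶ − 18x⁵ − 14x⁴ + 34x³ + 6x² − 16x − 6) ÷ lead(D) = 16x⁶ ÷ −2x² = −8x⁴. Subtract (−8x⁴)·D = 16x⁶ − 16x⁴. Remainder: −18x⁵ + 2x⁴ + 34x³ + 6x² − 16x − 6.
Step 2: lead(−18x⁵ + 2x⁴ + 34x³ + 6x² − 16x − 6) ÷ lead(D) = −18x⁵ ÷ −2x² = 9x³. Subtract (9x³)·D = −18x⁵ + 18x³. Remainder: 2x⁴ + 16x³ + 6x² − 16x − 6.
Step 3: lead(2x⁴ + 16x³ + 6x² − 16x − 6) ÷ lead(D) = 2x⁴ ÷ −2x² = −x². Subtract (−x²)·D = 2x⁴ − 2x². Remainder: 16x³ + 8x² − 16x − 6.
Step 4: lead(16x³ + 8x² − 16x − 6) ÷ lead(D) = 16x³ ÷ −2x² = −8x. Subtract (−8x)·D = 16x³ − 16x. Remainder: 8x² − 6.
Step 5: lead(8x² − 6) ÷ lead(D) = 8x² ÷ −2x² = −4. Subtract (−4)·D = 8x² − 8. Remainder: 2.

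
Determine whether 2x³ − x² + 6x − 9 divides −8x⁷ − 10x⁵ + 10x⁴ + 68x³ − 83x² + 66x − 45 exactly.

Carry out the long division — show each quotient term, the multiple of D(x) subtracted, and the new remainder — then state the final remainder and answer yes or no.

Step 1: lead(−8x⁷ − 10x⁵ + 10x⁴ + 68x³ − 83x² + 66x − 45) ÷ lead(D) = −8x⁷ ÷ 2x³ = −4x⁴. Subtract (−4x⁴)·D = −8x⁷ + 4x⁶ − 24x⁵ + 36x⁴. Remainder: −4x⁶ + 14x⁵ − 26x⁴ + 68x³ − 83x² + 66x − 45.
Step 2: lead(−4x⁶ + 14x⁵ − 26x⁴ + 68x³ − 83x² + 66x − 45) ÷ lead(D) = −4x⁶ ÷ 2x³ = −2x³. Subtract (−2x³)·D = −4x⁶ + 2x⁵ − 12x⁴ + 18x³. Remainder: 12x⁵ − 14x⁴ + 50x³ − 83x² + 66x − 45.
Step 3: lead(12x⁵ − 14x⁴ + 50x³ − 83x² + 66x − 45) ÷ lead(D) = 12x⁵ ÷ 2x³ = 6x². Subtract (6x²)·D = 12x⁵ − 6x⁴ + 36x³ − 54x². Remainder: −8x⁴ + 14x³ − 29x² + 66x − 45.
Step 4: lead(−8x⁴ + 14x³ − 29x² + 66x − 45) ÷ lead(D) = −8x⁴ ÷ 2x³ = −4x. Subtract (−4x)·D = −8x⁴ + 4x³ − 24x² + 36x. Remainder: 10x³ − 5x² + 30x − 45.
Step 5: lead(10x³ − 5x² + 30x − 45) ÷ lead(D) = 10x³ ÷ 2x³ = 5. Subtract (5)·D = 10x³ − 5x² + 30x − 45. Remainder: 0.

R(x) = 0, so D(x) is a factor of P(x). yes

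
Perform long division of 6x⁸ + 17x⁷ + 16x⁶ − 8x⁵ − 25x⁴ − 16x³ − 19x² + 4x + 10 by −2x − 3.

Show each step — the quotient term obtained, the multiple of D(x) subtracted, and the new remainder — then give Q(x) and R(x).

Step 1: lead(6x⁸ + 17x⁷ + 16x⁶ − 8x⁵ − 25x⁴ − 16x³ − 19x² + 4x + 10) ÷ lead(D) = 6x⁸ ÷ −2x = −3x⁷. Subtract (−3x⁷)·D = 6x⁸ + 9x⁷. Remainder: 8x⁷ + 16x⁶ − 8x⁵ − 25x⁴ − 16x³ − 19x² + 4x + 10.
Step 2: lead(8x⁷ + 16x⁶ − 8x⁵ − 25x⁴ − 16x³ − 19x² + 4x + 10) ÷ lead(D) = 8x⁷ ÷ −2x = −4x⁶. Subtract (−4x⁶)·D = 8x⁷ + 12x⁶. Remainder: 4x⁶ − 8x⁵ − 25x⁴ − 16x³ − 19x² + 4x + 10.
Step 3: lead(4x⁶ − 8x⁵ − 25x⁴ − 16x³ − 19x² + 4x + 10) ÷ lead(D) = 4x⁶ ÷ −2x = −2x⁵. Subtract (−2x⁵)·D = 4x⁶ + 6x⁵. Remainder: −14x⁵ − 25x⁴ − 16x³ − 19x² + 4x + 10.
Step 4: lead(−14x⁵ − 25x⁴ − 16x³ − 19x² + 4x + 10) ÷ lead(D) = −14x⁵ ÷ −2x = 7x⁴. Subtract (7x⁴)·D = −14x⁵ − 21x⁴. Remainder: −4x⁴ − 16x³ − 19x² + 4x + 10.
Step 5: lead(−4x⁴ − 16x³ − 19x² + 4x + 10) ÷ lead(D) = −4x⁴ ÷ −2x = 2x³. Subtract (2x³)·D = −4x⁴ − 6x³. Remainder: −10x³ − 19x² + 4x + 10.
Step 6: lead(−10x³ − 19x² + 4x + 10) ÷ lead(D) = −10x³ ÷ −2x = 5x². Subtract (5x²)·D = −10x³ − 15x². Remainder: −4x² + 4x + 10.
Step 7: lead(−4x² + 4x + 10) ÷ lead(D) = −4x² ÷ −2x = 2x. Subtract (2x)·D = −4x² − 6x. Remainder: 10x + 10.
Step 8: lead(10x + 10) ÷ lead(D) = 10x ÷ −2x = −5. Subtract (−5)·D = 10x + 15. Remainder: −5.

Q(x) = −3x⁷ − 4x⁶ − 2x⁵ + 7x⁴ + 2x³ + 5x² + 2x − 5; R(x) = −5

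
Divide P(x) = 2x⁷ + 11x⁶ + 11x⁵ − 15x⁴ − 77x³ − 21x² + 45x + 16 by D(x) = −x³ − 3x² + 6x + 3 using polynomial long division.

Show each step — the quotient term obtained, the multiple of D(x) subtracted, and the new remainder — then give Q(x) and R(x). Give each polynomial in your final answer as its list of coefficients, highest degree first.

Step 1: lead(2x⁷ + 11x⁶ + 11x⁵ − 15x⁴ − 77x³ − 21x² + 45x + 16) ÷ lead(D) = 2x⁷ ÷ −x³ = −2x⁴. Subtract (−2x⁴)·D = 2x⁷ + 6x⁶ − 12x⁵ − 6x⁴. Remainder: 5x⁶ + 23x⁵ − 9x⁴ − 77x³ − 21x² + 45x + 16.
Step 2: lead(5x⁶ + 23x⁵ − 9x⁴ − 77x³ − 21x² + 45x + 16) ÷ lead(D) = 5x⁶ ÷ −x³ = −5x³. Subtract (−5x³)·D = 5x⁶ + 15x⁵ − 30x⁴ − 15x³. Remainder: 8x⁵ + 21x⁴ − 62x³ − 21x² + 45x + 16.
Step 3: lead(8x⁵ + 21x⁴ − 62x³ − 21x² + 45x + 16) ÷ lead(D) = 8x⁵ ÷ −x³ = −8x². Subtract (−8x²)·D = 8x⁵ + 24x⁴ − 48x³ − 24x². Remainder: −3x⁴ − 14x³ + 3x² + 45x + 16.
Step 4: lead(−3x⁴ − 14x³ + 3x² + 45x + 16) ÷ lead(D) = −3x⁴ ÷ −x³ = 3x. Subtract (3x)·D = −3x⁴ − 9x³ + 18x² + 9x. Remainder: −5x³ − 15x² + 36x + 16.
Step 5: lead(−5x³ − 15x² + 36x + 16) ÷ lead(D) = −5x³ ÷ −x³ = 5. Subtract (5)·D = −5x³ − 15x² + 30x + 15. Remainder: 6x + 1.

Q = [-2, -5, -8, 3, 5]; R = [6, 1]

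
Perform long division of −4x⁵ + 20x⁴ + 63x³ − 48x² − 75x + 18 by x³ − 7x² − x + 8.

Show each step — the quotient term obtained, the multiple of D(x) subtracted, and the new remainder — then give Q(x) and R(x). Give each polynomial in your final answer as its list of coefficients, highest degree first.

Q = [-4, -8, 3]; R = [-3, -8, -6]

Step 1: lead(−4x⁵ + 20x⁴ + 63x³ − 48x² − 75x + 18) ÷ lead(D) = −4x⁵ ÷ x³ = −4x². Subtract (−4x²)·D = −4x⁵ + 28x⁴ + 4x³ − 32x². Remainder: −8x⁴ + 59x³ − 16x² − 75x + 18.
Step 2: lead(−8x⁴ + 59x³ − 16x² − 75x + 18) ÷ lead(D) = −8x⁴ ÷ x³ = −8x. Subtract (−8x)·D = −8x⁴ + 56x³ + 8x² − 64x. Remainder: 3x³ − 24x² − 11x + 18.
Step 3: lead(3x³ − 24x² − 11x + 18) ÷ lead(D) = 3x³ ÷ x³ = 3. Subtract (3)·D = 3x³ − 21x² − 3x + 24. Remainder: −3x² − 8x − 6.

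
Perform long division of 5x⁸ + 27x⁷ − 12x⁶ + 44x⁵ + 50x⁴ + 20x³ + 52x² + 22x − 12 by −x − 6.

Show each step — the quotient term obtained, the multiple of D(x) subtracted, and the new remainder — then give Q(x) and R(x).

Q(x) = −5x⁷ + 3x⁶ − 6x⁵ − 8x⁴ − 2x³ − 8x² − 4x + 2; R(x) = 0

Step 1: lead(5x⁸ + 27x⁷ − 12x⁶ + 44x⁵ + 50x⁴ + 20x³ + 52x² + 22x − 12) ÷ lead(D) = 5x⁸ ÷ −x = −5x⁷. Subtract (−5x⁷)·D = 5x⁸ + 30x⁷. Remainder: −3x⁷ − 12x⁶ + 44x⁵ + 50x⁴ + 20x³ + 52x² + 22x − 12.
Step 2: lead(−3x⁷ − 12x⁶ + 44x⁵ + 50x⁴ + 20x³ + 52x² + 22x − 12) ÷ lead(D) = −3x⁷ ÷ −x = 3x⁶. Subtract (3x⁶)·D = −3x⁷ − 18x⁶. Remainder: 6x⁶ + 44x⁵ + 50x⁴ + 20x³ + 52x² + 22x − 12.
Step 3: lead(6x⁶ + 44x⁵ + 50x⁴ + 20x³ + 52x² + 22x − 12) ÷ lead(D) = 6x⁶ ÷ −x = −6x⁵. Subtract (−6x⁵)·D = 6x⁶ + 36x⁵. Remainder: 8x⁵ + 50x⁴ + 20x³ + 52x² + 22x − 12.
Step 4: lead(8x⁵ + 50x⁴ + 20x³ + 52x² + 22x − 12) ÷ lead(D) = 8x⁵ ÷ −x = −8x⁴. Subtract (−8x⁴)·D = 8x⁵ + 48x⁴. Remainder: 2x⁴ + 20x³ + 52x² + 22x − 12.
Step 5: lead(2x⁴ + 20x³ + 52x² + 22x − 12) ÷ lead(D) = 2x⁴ ÷ −x = −2x³. Subtract (−2x³)·D = 2x⁴ + 12x³. Remainder: 8x³ + 52x² + 22x − 12.
Step 6: lead(8x³ + 52x² + 22x − 12) ÷ lead(D) = 8x³ ÷ −x = −8x². Subtract (−8x²)·D = 8x³ + 48x². Remainder: 4x² + 22x − 12.
Step 7: lead(4x² + 22x − 12) ÷ lead(D) = 4x² ÷ −x = −4x. Subtract (−4x)·D = 4x² + 24x. Remainder: −2x − 12.
Step 8: lead(−2x − 12) ÷ lead(D) = −2x ÷ −x = 2. Subtract (2)·D = −2x − 12. Remainder: 0.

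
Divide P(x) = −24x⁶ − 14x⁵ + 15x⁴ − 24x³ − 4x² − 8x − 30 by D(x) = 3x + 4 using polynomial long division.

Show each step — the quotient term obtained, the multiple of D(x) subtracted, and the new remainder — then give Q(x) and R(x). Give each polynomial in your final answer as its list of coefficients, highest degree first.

Q = [-8, 6, -3, -4, 4, -8]; R = [2]

Step 1: lead(−24x⁶ − 14x⁵ + 15x⁴ − 24x³ − 4x² − 8x − 30) ÷ lead(D) = −24x⁶ ÷ 3x = −8x⁵. Subtract (−8x⁵)·D = −24x⁶ − 32x⁵. Remainder: 18x⁵ + 15x⁴ − 24x³ − 4x² − 8x − 30.
Step 2: lead(18x⁵ + 15x⁴ − 24x³ − 4x² − 8x − 30) ÷ lead(D) = 18x⁵ ÷ 3x = 6x⁴. Subtract (6x⁴)·D = 18x⁵ + 24x⁴. Remainder: −9x⁴ − 24x³ − 4x² − 8x − 30.
Step 3: lead(−9x⁴ − 24x³ − 4x² − 8x − 30) ÷ lead(D) = −9x⁴ ÷ 3x = −3x³. Subtract (−3x³)·D = −9x⁴ − 12x³. Remainder: −12x³ − 4x² − 8x − 30.
Step 4: lead(−12x³ − 4x² − 8x − 30) ÷ lead(D) = −12x³ ÷ 3x = −4x². Subtract (−4x²)·D = −12x³ − 16x². Remainder: 12x² − 8x − 30.
Step 5: lead(12x² − 8x − 30) ÷ lead(D) = 12x² ÷ 3x = 4x. Subtract (4x)·D = 12x² + 16x. Remainder: −24x − 30.
Step 6: lead(−24x − 30) ÷ lead(D) = −24x ÷ 3x = −8. Subtract (−8)·D = −24x − 32. Remainder: 2.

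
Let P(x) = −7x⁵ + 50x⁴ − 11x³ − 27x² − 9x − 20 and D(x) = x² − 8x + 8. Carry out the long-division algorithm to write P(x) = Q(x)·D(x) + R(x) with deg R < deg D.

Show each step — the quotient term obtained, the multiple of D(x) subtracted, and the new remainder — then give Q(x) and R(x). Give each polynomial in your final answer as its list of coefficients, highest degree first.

Q = [-7, -6, -3, -3]; R = [-9, 4]

Step 1: lead(−7x⁵ + 50x⁴ − 11x³ − 27x² − 9x − 20) ÷ lead(D) = −7x⁵ ÷ x² = −7x³. Subtract (−7x³)·D = −7x⁵ + 56x⁴ − 56x³. Remainder: −6x⁴ + 45x³ − 27x² − 9x − 20.
Step 2: lead(−6x⁴ + 45x³ − 27x² − 9x − 20) ÷ lead(D) = −6x⁴ ÷ x² = −6x². Subtract (−6x²)·D = −6x⁴ + 48x³ − 48x². Remainder: −3x³ + 21x² − 9x − 20.
Step 3: lead(−3x³ + 21x² − 9x − 20) ÷ lead(D) = −3x³ ÷ x² = −3x. Subtract (−3x)·D = −3x³ + 24x² − 24x. Remainder: −3x² + 15x − 20.
Step 4: lead(−3x² + 15x − 20) ÷ lead(D) = −3x² ÷ x² = −3. Subtract (−3)·D = −3x² + 24x − 24. Remainder: −9x + 4.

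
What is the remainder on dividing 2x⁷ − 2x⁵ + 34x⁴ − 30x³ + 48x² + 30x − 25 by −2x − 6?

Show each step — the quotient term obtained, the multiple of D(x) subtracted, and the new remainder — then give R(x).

Step 1: lead(2x⁷ − 2x⁵ + 34x⁴ − 30x³ + 48x² + 30x − 25) ÷ lead(D) = 2x⁷ ÷ −2x = −x⁶. Subtract (−x⁶)·D = 2x⁷ + 6x⁶. Remainder: −6x⁶ − 2x⁵ + 34x⁴ − 30x³ + 48x² + 30x − 25.
Step 2: lead(−6x⁶ − 2x⁵ + 34x⁴ − 30x³ + 48x² + 30x − 25) ÷ lead(D) = −6x⁶ ÷ −2x = 3x⁵. Subtract (3x⁵)·D = −6x⁶ − 18x⁵. Remainder: 16x⁵ + 34x⁴ − 30x³ + 48x² + 30x − 25.
Step 3: lead(16x⁵ + 34x⁴ − 30x³ + 48x² + 30x − 25) ÷ lead(D) = 16x⁵ ÷ −2x = −8x⁴. Subtract (−8x⁴)·D = 16x⁵ + 48x⁴. Remainder: −14x⁴ − 30x³ + 48x² + 30x − 25.
Step 4: lead(−14x⁴ − 30x³ + 48x² + 30x − 25) ÷ lead(D) = −14x⁴ ÷ −2x = 7x³. Subtract (7x³)·D = −14x⁴ − 42x³. Remainder: 12x³ + 48x² + 30x − 25.
Step 5: lead(12x³ + 48x² + 30x − 25) ÷ lead(D) = 12x³ ÷ −2x = −6x². Subtract (−6x²)·D = 12x³ + 36x². Remainder: 12x² + 30x − 25.
Step 6: lead(12x² + 30x − 25) ÷ lead(D) = 12x² ÷ −2x = −6x. Subtract (−6x)·D = 12x² + 36x. Remainder: −6x − 25.
Step 7: lead(−6x − 25) ÷ lead(D) = −6x ÷ −2x = 3. Subtract (3)·D = −6x − 18. Remainder: −7.

R(x) = −7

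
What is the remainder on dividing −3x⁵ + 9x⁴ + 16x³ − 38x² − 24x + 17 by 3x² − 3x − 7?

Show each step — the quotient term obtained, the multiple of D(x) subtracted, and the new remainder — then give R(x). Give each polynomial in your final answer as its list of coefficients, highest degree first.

R = [2, -4]

Step 1: lead(−3x⁵ + 9x⁴ + 16x³ − 38x² − 24x + 17) ÷ lead(D) = −3x⁵ ÷ 3x² = −x³. Subtract (−x³)·D = −3x⁵ + 3x⁴ + 7x³. Remainder: 6x⁴ + 9x³ − 38x² − 24x + 17.
Step 2: lead(6x⁴ + 9x³ − 38x² − 24x + 17) ÷ lead(D) = 6x⁴ ÷ 3x² = 2x². Subtract (2x²)·D = 6x⁴ − 6x³ − 14x². Remainder: 15x³ − 24x² − 24x + 17.
Step 3: lead(15x³ − 24x² − 24x + 17) ÷ lead(D) = 15x³ ÷ 3x² = 5x. Subtract (5x)·D = 15x³ − 15x² − 35x. Remainder: −9x² + 11x + 17.
Step 4: lead(−9x² + 11x + 17) ÷ lead(D) = −9x² ÷ 3x² = −3. Subtract (−3)·D = −9x² + 9x + 21. Remainder: 2x − 4.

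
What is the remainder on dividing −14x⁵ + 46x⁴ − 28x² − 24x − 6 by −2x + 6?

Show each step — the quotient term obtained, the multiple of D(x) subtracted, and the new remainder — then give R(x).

R(x) = −6

Step 1: lead(−14x⁵ + 46x⁴ − 28x² − 24x − 6) ÷ lead(D) = −14x⁵ ÷ −2x = 7x⁴. Subtract (7x⁴)·D = −14x⁵ + 42x⁴. Remainder: 4x⁴ − 28x² − 24x − 6.
Step 2: lead(4x⁴ − 28x² − 24x − 6) ÷ lead(D) = 4x⁴ ÷ −2x = −2x³. Subtract (−2x³)·D = 4x⁴ − 12x³. Remainder: 12x³ − 28x² − 24x − 6.
Step 3: lead(12x³ − 28x² − 24x − 6) ÷ lead(D) = 12x³ ÷ −2x = −6x². Subtract (−6x²)·D = 12x³ − 36x². Remainder: 8x² − 24x − 6.
Step 4: lead(8x² − 24x − 6) ÷ lead(D) = 8x² ÷ −2x = −4x. Subtract (−4x)·D = 8x² − 24x. Remainder: −6.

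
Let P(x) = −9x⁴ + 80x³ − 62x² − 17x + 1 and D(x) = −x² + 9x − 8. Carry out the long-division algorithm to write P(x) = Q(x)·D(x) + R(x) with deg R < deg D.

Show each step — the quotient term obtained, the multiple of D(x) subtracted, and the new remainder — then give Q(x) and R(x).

Step 1: lead(−9x⁴ + 80x³ − 62x² − 17x + 1) ÷ lead(D) = −9x⁴ ÷ −x² = 9x². Subtract (9x²)·D = −9x⁴ + 81x³ − 72x². Remainder: −x³ + 10x² − 17x + 1.
Step 2: lead(−x³ + 10x² − 17x + 1) ÷ lead(D) = −x³ ÷ −x² = x. Subtract (x)·D = −x³ + 9x² − 8x. Remainder: x² − 9x + 1.
Step 3: lead(x² − 9x + 1) ÷ lead(D) = x² ÷ −x² = −1. Subtract (−1)·D = x² − 9x + 8. Remainder: −7.

Q(x) = 9x² + x − 1; R(x) = −7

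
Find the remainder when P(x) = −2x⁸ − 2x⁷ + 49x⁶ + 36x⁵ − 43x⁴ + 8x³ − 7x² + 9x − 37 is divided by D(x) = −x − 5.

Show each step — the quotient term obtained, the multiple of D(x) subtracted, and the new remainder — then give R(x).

Step 1: lead(−2x⁸ − 2x⁷ + 49x⁶ + 36x⁵ − 43x⁴ + 8x³ − 7x² + 9x − 37) ÷ lead(D) = −2x⁸ ÷ −x = 2x⁷. Subtract (2x⁷)·D = −2x⁸ − 10x⁷. Remainder: 8x⁷ + 49x⁶ + 36x⁵ − 43x⁴ + 8x³ − 7x² + 9x − 37.
Step 2: lead(8x⁷ + 49x⁶ + 36x⁵ − 43x⁴ + 8x³ − 7x² + 9x − 37) ÷ lead(D) = 8x⁷ ÷ −x = −8x⁶. Subtract (−8x⁶)·D = 8x⁷ + 40x⁶. Remainder: 9x⁶ + 36x⁵ − 43x⁴ + 8x³ − 7x² + 9x − 37.
Step 3: lead(9x⁶ + 36x⁵ − 43x⁴ + 8x³ − 7x² + 9x − 37) ÷ lead(D) = 9x⁶ ÷ −x = −9x⁵. Subtract (−9x⁵)·D = 9x⁶ + 45x⁵. Remainder: −9x⁵ − 43x⁴ + 8x³ − 7x² + 9x − 37.
Step 4: lead(−9x⁵ − 43x⁴ + 8x³ − 7x² + 9x − 37) ÷ lead(D) = −9x⁵ ÷ −x = 9x⁴. Subtract (9x⁴)·D = −9x⁵ − 45x⁴. Remainder: 2x⁴ + 8x³ − 7x² + 9x − 37.
Step 5: lead(2x⁴ + 8x³ − 7x² + 9x − 37) ÷ lead(D) = 2x⁴ ÷ −x = −2x³. Subtract (−2x³)·D = 2x⁴ + 10x³. Remainder: −2x³ − 7x² + 9x − 37.
Step 6: lead(−2x³ − 7x² + 9x − 37) ÷ lead(D) = −2x³ ÷ −x = 2x². Subtract (2x²)·D = −2x³ − 10x². Remainder: 3x² + 9x − 37.
Step 7: lead(3x² + 9x − 37) ÷ lead(D) = 3x² ÷ −x = −3x. Subtract (−3x)·D = 3x² + 15x. Remainder: −6x − 37.
Step 8: lead(−6x − 37) ÷ lead(D) = −6x ÷ −x = 6. Subtract (6)·D = −6x − 30. Remainder: −7.

R(x) = −7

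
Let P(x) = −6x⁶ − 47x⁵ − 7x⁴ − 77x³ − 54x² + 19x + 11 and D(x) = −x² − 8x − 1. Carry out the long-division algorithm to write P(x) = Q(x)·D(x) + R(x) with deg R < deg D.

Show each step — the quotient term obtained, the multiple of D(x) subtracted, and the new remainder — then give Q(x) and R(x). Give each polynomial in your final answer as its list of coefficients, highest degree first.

Step 1: lead(−6x⁶ − 47x⁵ − 7x⁴ − 77x³ − 54x² + 19x + 11) ÷ lead(D) = −6x⁶ ÷ −x² = 6x⁴. Subtract (6x⁴)·D = −6x⁶ − 48x⁵ − 6x⁴. Remainder: x⁵ − x⁴ − 77x³ − 54x² + 19x + 11.
Step 2: lead(x⁵ − x⁴ − 77x³ − 54x² + 19x + 11) ÷ lead(D) = x⁵ ÷ −x² = −x³. Subtract (−x³)·D = x⁵ + 8x⁴ + x³. Remainder: −9x⁴ − 78x³ − 54x² + 19x + 11.
Step 3: lead(−9x⁴ − 78x³ − 54x² + 19x + 11) ÷ lead(D) = −9x⁴ ÷ −x² = 9x². Subtract (9x²)·D = −9x⁴ − 72x³ − 9x². Remainder: −6x³ − 45x² + 19x + 11.
Step 4: lead(−6x³ − 45x² + 19x + 11) ÷ lead(D) = −6x³ ÷ −x² = 6x. Subtract (6x)·D = −6x³ − 48x² − 6x. Remainder: 3x² + 25x + 11.
Step 5: lead(3x² + 25x + 11) ÷ lead(D) = 3x² ÷ −x² = −3. Subtract (−3)·D = 3x² + 24x + 3. Remainder: x + 8.

Q = [6, -1, 9, 6, -3]; R = [1, 8]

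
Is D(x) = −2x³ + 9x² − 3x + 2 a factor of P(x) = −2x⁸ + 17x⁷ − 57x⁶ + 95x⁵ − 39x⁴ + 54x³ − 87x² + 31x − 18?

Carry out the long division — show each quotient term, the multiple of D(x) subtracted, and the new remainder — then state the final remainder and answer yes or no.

R(x) = 0, so D(x) is a factor of P(x). yes

Step 1: lead(−2x⁸ + 17x⁷ − 57x⁶ + 95x⁵ − 39x⁴ + 54x³ − 87x² + 31x − 18) ÷ lead(D) = −2x⁸ ÷ −2x³ = x⁵. Subtract (x⁵)·D = −2x⁸ + 9x⁷ − 3x⁶ + 2x⁵. Remainder: 8x⁷ − 54x⁶ + 93x⁵ − 39x⁴ + 54x³ − 87x² + 31x − 18.
Step 2: lead(8x⁷ − 54x⁶ + 93x⁵ − 39x⁴ + 54x³ − 87x² + 31x − 18) ÷ lead(D) = 8x⁷ ÷ −2x³ = −4x⁴. Subtract (−4x⁴)·D = 8x⁷ − 36x⁶ + 12x⁵ − 8x⁴. Remainder: −18x⁶ + 81x⁵ − 31x⁴ + 54x³ − 87x² + 31x − 18.
Step 3: lead(−18x⁶ + 81x⁵ − 31x⁴ + 54x³ − 87x² + 31x − 18) ÷ lead(D) = −18x⁶ ÷ −2x³ = 9x³. Subtract (9x³)·D = −18x⁶ + 81x⁵ − 27x⁴ + 18x³. Remainder: −4x⁴ + 36x³ − 87x² + 31x − 18.
Step 4: lead(−4x⁴ + 36x³ − 87x² + 31x − 18) ÷ lead(D) = −4x⁴ ÷ −2x³ = 2x. Subtract (2x)·D = −4x⁴ + 18x³ − 6x² + 4x. Remainder: 18x³ − 81x² + 27x − 18.
Step 5: lead(18x³ − 81x² + 27x − 18) ÷ lead(D) = 18x³ ÷ −2x³ = −9. Subtract (−9)·D = 18x³ − 81x² + 27x − 18. Remainder: 0.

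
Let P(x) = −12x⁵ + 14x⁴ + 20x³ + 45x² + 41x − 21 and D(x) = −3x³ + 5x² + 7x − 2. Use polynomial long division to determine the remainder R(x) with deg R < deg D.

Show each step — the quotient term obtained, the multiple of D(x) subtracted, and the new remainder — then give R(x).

Step 1: lead(−12x⁵ + 14x⁴ + 20x³ + 45x² + 41x − 21) ÷ lead(D) = −12x⁵ ÷ −3x³ = 4x². Subtract (4x²)·D = −12x⁵ + 20x⁴ + 28x³ − 8x². Remainder: −6x⁴ − 8x³ + 53x² + 41x − 21.
Step 2: lead(−6x⁴ − 8x³ + 53x² + 41x − 21) ÷ lead(D) = −6x⁴ ÷ −3x³ = 2x. Subtract (2x)·D = −6x⁴ + 10x³ + 14x² − 4x. Remainder: −18x³ + 39x² + 45x − 21.
Step 3: lead(−18x³ + 39x² + 45x − 21) ÷ lead(D) = −18x³ ÷ −3x³ = 6. Subtract (6)·D = −18x³ + 30x² + 42x − 12. Remainder: 9x² + 3x − 9.

R(x) = 9x² + 3x − 9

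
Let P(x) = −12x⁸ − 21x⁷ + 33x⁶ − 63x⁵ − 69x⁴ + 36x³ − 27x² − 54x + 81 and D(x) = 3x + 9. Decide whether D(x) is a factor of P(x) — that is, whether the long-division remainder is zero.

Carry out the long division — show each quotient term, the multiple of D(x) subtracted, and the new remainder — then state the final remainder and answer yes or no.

R(x) = 0, so D(x) is a factor of P(x). yes

Step 1: lead(−12x⁸ − 21x⁷ + 33x⁶ − 63x⁵ − 69x⁴ + 36x³ − 27x² − 54x + 81) ÷ lead(D) = −12x⁸ ÷ 3x = −4x⁷. Subtract (−4x⁷)·D = −12x⁸ − 36x⁷. Remainder: 15x⁷ + 33x⁶ − 63x⁵ − 69x⁴ + 36x³ − 27x² − 54x + 81.
Step 2: lead(15x⁷ + 33x⁶ − 63x⁵ − 69x⁴ + 36x³ − 27x² − 54x + 81) ÷ lead(D) = 15x⁷ ÷ 3x = 5x⁶. Subtract (5x⁶)·D = 15x⁷ + 45x⁶. Remainder: −12x⁶ − 63x⁵ − 69x⁴ + 36x³ − 27x² − 54x + 81.
Step 3: lead(−12x⁶ − 63x⁵ − 69x⁴ + 36x³ − 27x² − 54x + 81) ÷ lead(D) = −12x⁶ ÷ 3x = −4x⁵. Subtract (−4x⁵)·D = −12x⁶ − 36x⁵. Remainder: −27x⁵ − 69x⁴ + 36x³ − 27x² − 54x + 81.
Step 4: lead(−27x⁵ − 69x⁴ + 36x³ − 27x² − 54x + 81) ÷ lead(D) = −27x⁵ ÷ 3x = −9x⁴. Subtract (−9x⁴)·D = −27x⁵ − 81x⁴. Remainder: 12x⁴ + 36x³ − 27x² − 54x + 81.
Step 5: lead(12x⁴ + 36x³ − 27x² − 54x + 81) ÷ lead(D) = 12x⁴ ÷ 3x = 4x³. Subtract (4x³)·D = 12x⁴ + 36x³. Remainder: −27x² − 54x + 81.
Step 6: lead(−27x² − 54x + 81) ÷ lead(D) = −27x² ÷ 3x = −9x. Subtract (−9x)·D = −27x² − 81x. Remainder: 27x + 81.
Step 7: lead(27x + 81) ÷ lead(D) = 27x ÷ 3x = 9. Subtract (9)·D = 27x + 81. Remainder: 0.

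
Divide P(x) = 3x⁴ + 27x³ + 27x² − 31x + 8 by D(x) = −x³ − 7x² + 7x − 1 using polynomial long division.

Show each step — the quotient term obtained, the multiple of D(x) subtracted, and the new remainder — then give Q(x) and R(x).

Q(x) = −3x − 6; R(x) = 6x² + 8x + 2

Step 1: lead(3x⁴ + 27x³ + 27x² − 31x + 8) ÷ lead(D) = 3x⁴ ÷ −x³ = −3x. Subtract (−3x)·D = 3x⁴ + 21x³ − 21x² + 3x. Remainder: 6x³ + 48x² − 34x + 8.
Step 2: lead(6x³ + 48x² − 34x + 8) ÷ lead(D) = 6x³ ÷ −x³ = −6. Subtract (−6)·D = 6x³ + 42x² − 42x + 6. Remainder: 6x² + 8x + 2.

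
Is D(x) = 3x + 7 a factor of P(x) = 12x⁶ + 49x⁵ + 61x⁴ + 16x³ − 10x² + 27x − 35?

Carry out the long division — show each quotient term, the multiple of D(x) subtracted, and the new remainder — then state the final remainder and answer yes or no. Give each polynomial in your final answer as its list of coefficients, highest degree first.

R = [0], so D(x) is a factor of P(x). yes

Step 1: lead(12x⁶ + 49x⁵ + 61x⁴ + 16x³ − 10x² + 27x − 35) ÷ lead(D) = 12x⁶ ÷ 3x = 4x⁵. Subtract (4x⁵)·D = 12x⁶ + 28x⁵. Remainder: 21x⁵ + 61x⁴ + 16x³ − 10x² + 27x − 35.
Step 2: lead(21x⁵ + 61x⁴ + 16x³ − 10x² + 27x − 35) ÷ lead(D) = 21x⁵ ÷ 3x = 7x⁴. Subtract (7x⁴)·D = 21x⁵ + 49x⁴. Remainder: 12x⁴ + 16x³ − 10x² + 27x − 35.
Step 3: lead(12x⁴ + 16x³ − 10x² + 27x − 35) ÷ lead(D) = 12x⁴ ÷ 3x = 4x³. Subtract (4x³)·D = 12x⁴ + 28x³. Remainder: −12x³ − 10x² + 27x − 35.
Step 4: lead(−12x³ − 10x² + 27x − 35) ÷ lead(D) = −12x³ ÷ 3x = −4x². Subtract (−4x²)·D = −12x³ − 28x². Remainder: 18x² + 27x − 35.
Step 5: lead(18x² + 27x − 35) ÷ lead(D) = 18x² ÷ 3x = 6x. Subtract (6x)·D = 18x² + 42x. Remainder: −15x − 35.
Step 6: lead(−15x − 35) ÷ lead(D) = −15x ÷ 3x = −5. Subtract (−5)·D = −15x − 35. Remainder: 0.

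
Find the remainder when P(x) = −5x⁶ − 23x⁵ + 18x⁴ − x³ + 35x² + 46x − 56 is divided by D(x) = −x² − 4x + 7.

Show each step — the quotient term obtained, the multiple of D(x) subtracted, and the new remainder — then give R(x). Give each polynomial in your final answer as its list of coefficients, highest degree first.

R = [0]

Step 1: lead(−5x⁶ − 23x⁵ + 18x⁴ − x³ + 35x² + 46x − 56) ÷ lead(D) = −5x⁶ ÷ −x² = 5x⁴. Subtract (5x⁴)·D = −5x⁶ − 20x⁵ + 35x⁴. Remainder: −3x⁵ − 17x⁴ − x³ + 35x² + 46x − 56.
Step 2: lead(−3x⁵ − 17x⁴ − x³ + 35x² + 46x − 56) ÷ lead(D) = −3x⁵ ÷ −x² = 3x³. Subtract (3x³)·D = −3x⁵ − 12x⁴ + 21x³. Remainder: −5x⁴ − 22x³ + 35x² + 46x − 56.
Step 3: lead(−5x⁴ − 22x³ + 35x² + 46x − 56) ÷ lead(D) = −5x⁴ ÷ −x² = 5x². Subtract (5x²)·D = −5x⁴ − 20x³ + 35x². Remainder: −2x³ + 46x − 56.
Step 4: lead(−2x³ + 46x − 56) ÷ lead(D) = −2x³ ÷ −x² = 2x. Subtract (2x)·D = −2x³ − 8x² + 14x. Remainder: 8x² + 32x − 56.
Step 5: lead(8x² + 32x − 56) ÷ lead(D) = 8x² ÷ −x² = −8. Subtract (−8)·D = 8x² + 32x − 56. Remainder: 0.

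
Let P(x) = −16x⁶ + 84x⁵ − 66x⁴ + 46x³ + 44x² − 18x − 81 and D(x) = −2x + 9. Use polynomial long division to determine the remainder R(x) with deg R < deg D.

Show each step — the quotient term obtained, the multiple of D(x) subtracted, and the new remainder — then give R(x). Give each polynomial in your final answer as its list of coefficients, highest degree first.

Step 1: lead(−16x⁶ + 84x⁵ − 66x⁴ + 46x³ + 44x² − 18x − 81) ÷ lead(D) = −16x⁶ ÷ −2x = 8x⁵. Subtract (8x⁵)·D = −16x⁶ + 72x⁵. Remainder: 12x⁵ − 66x⁴ + 46x³ + 44x² − 18x − 81.
Step 2: lead(12x⁵ − 66x⁴ + 46x³ + 44x² − 18x − 81) ÷ lead(D) = 12x⁵ ÷ −2x = −6x⁴. Subtract (−6x⁴)·D = 12x⁵ − 54x⁴. Remainder: −12x⁴ + 46x³ + 44x² − 18x − 81.
Step 3: lead(−12x⁴ + 46x³ + 44x² − 18x − 81) ÷ lead(D) = −12x⁴ ÷ −2x = 6x³. Subtract (6x³)·D = −12x⁴ + 54x³. Remainder: −8x³ + 44x² − 18x − 81.
Step 4: lead(−8x³ + 44x² − 18x − 81) ÷ lead(D) = −8x³ ÷ −2x = 4x². Subtract (4x²)·D = −8x³ + 36x². Remainder: 8x² − 18x − 81.
Step 5: lead(8x² − 18x − 81) ÷ lead(D) = 8x² ÷ −2x = −4x. Subtract (−4x)·D = 8x² − 36x. Remainder: 18x − 81.
Step 6: lead(18x − 81) ÷ lead(D) = 18x ÷ −2x = −9. Subtract (−9)·D = 18x − 81. Remainder: 0.

R = [0]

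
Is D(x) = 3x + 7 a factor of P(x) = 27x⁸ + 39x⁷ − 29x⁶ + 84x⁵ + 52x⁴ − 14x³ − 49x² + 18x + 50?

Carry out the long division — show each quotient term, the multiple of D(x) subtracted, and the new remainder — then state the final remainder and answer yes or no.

R(x) = 8, so D(x) is not a factor of P(x). no

Step 1: lead(27x⁸ + 39x⁷ − 29x⁶ + 84x⁵ + 52x⁴ − 14x³ − 49x² + 18x + 50) ÷ lead(D) = 27x⁸ ÷ 3x = 9x⁷. Subtract (9x⁷)·D = 27x⁸ + 63x⁷. Remainder: −24x⁷ − 29x⁶ + 84x⁵ + 52x⁴ − 14x³ − 49x² + 18x + 50.
Step 2: lead(−24x⁷ − 29x⁶ + 84x⁵ + 52x⁴ − 14x³ − 49x² + 18x + 50) ÷ lead(D) = −24x⁷ ÷ 3x = −8x⁶. Subtract (−8x⁶)·D = −24x⁷ − 56x⁶. Remainder: 27x⁶ + 84x⁵ + 52x⁴ − 14x³ − 49x² + 18x + 50.
Step 3: lead(27x⁶ + 84x⁵ + 52x⁴ − 14x³ − 49x² + 18x + 50) ÷ lead(D) = 27x⁶ ÷ 3x = 9x⁵. Subtract (9x⁵)·D = 27x⁶ + 63x⁵. Remainder: 21x⁵ + 52x⁴ − 14x³ − 49x² + 18x + 50.
Step 4: lead(21x⁵ + 52x⁴ − 14x³ − 49x² + 18x + 50) ÷ lead(D) = 21x⁵ ÷ 3x = 7x⁴. Subtract (7x⁴)·D = 21x⁵ + 49x⁴. Remainder: 3x⁴ − 14x³ − 49x² + 18x + 50.
Step 5: lead(3x⁴ − 14x³ − 49x² + 18x + 50) ÷ lead(D) = 3x⁴ ÷ 3x = x³. Subtract (x³)·D = 3x⁴ + 7x³. Remainder: −21x³ − 49x² + 18x + 50.
Step 6: lead(−21x³ − 49x² + 18x + 50) ÷ lead(D) = −21x³ ÷ 3x = −7x². Subtract (−7x²)·D = −21x³ − 49x². Remainder: 18x + 50.
Step 7: lead(18x + 50) ÷ lead(D) = 18x ÷ 3x = 6. Subtract (6)·D = 18x + 42. Remainder: 8.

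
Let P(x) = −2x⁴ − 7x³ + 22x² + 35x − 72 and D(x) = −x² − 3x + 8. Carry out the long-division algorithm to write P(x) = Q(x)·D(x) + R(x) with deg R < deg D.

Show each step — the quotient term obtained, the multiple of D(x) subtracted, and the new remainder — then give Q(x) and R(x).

Step 1: lead(−2x⁴ − 7x³ + 22x² + 35x − 72) ÷ lead(D) = −2x⁴ ÷ −x² = 2x². Subtract (2x²)·D = −2x⁴ − 6x³ + 16x². Remainder: −x³ + 6x² + 35x − 72.
Step 2: lead(−x³ + 6x² + 35x − 72) ÷ lead(D) = −x³ ÷ −x² = x. Subtract (x)·D = −x³ − 3x² + 8x. Remainder: 9x² + 27x − 72.
Step 3: lead(9x² + 27x − 72) ÷ lead(D) = 9x² ÷ −x² = −9. Subtract (−9)·D = 9x² + 27x − 72. Remainder: 0.

Q(x) = 2x² + x − 9; R(x) = 0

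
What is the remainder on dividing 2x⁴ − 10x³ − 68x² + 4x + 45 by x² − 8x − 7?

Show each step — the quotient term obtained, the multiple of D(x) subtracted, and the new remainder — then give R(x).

Step 1: lead(2x⁴ − 10x³ − 68x² + 4x + 45) ÷ lead(D) = 2x⁴ ÷ x² = 2x². Subtract (2x²)·D = 2x⁴ − 16x³ − 14x². Remainder: 6x³ − 54x² + 4x + 45.
Step 2: lead(6x³ − 54x² + 4x + 45) ÷ lead(D) = 6x³ ÷ x² = 6x. Subtract (6x)·D = 6x³ − 48x² − 42x. Remainder: −6x² + 46x + 45.
Step 3: lead(−6x² + 46x + 45) ÷ lead(D) = −6x² ÷ x² = −6. Subtract (−6)·D = −6x² + 48x + 42. Remainder: −2x + 3.

R(x) = −2x + 3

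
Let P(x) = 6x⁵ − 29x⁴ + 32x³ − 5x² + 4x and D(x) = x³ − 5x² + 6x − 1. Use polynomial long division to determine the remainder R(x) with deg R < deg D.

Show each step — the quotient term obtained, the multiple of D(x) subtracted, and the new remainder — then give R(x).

Step 1: lead(6x⁵ − 29x⁴ + 32x³ − 5x² + 4x) ÷ lead(D) = 6x⁵ ÷ x³ = 6x². Subtract (6x²)·D = 6x⁵ − 30x⁴ + 36x³ − 6x². Remainder: x⁴ − 4x³ + x² + 4x.
Step 2: lead(x⁴ − 4x³ + x² + 4x) ÷ lead(D) = x⁴ ÷ x³ = x. Subtract (x)·D = x⁴ − 5x³ + 6x² − x. Remainder: x³ − 5x² + 5x.
Step 3: lead(x³ − 5x² + 5x) ÷ lead(D) = x³ ÷ x³ = 1. Subtract (1)·D = x³ − 5x² + 6x − 1. Remainder: −x + 1.

R(x) = −x + 1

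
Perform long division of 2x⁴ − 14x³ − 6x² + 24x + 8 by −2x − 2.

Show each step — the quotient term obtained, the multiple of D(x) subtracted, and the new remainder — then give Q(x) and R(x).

Step 1: lead(2x⁴ − 14x³ − 6x² + 24x + 8) ÷ lead(D) = 2x⁴ ÷ −2x = −x³. Subtract (−x³)·D = 2x⁴ + 2x³. Remainder: −16x³ − 6x² + 24x + 8.
Step 2: lead(−16x³ − 6x² + 24x + 8) ÷ lead(D) = −16x³ ÷ −2x = 8x². Subtract (8x²)·D = −16x³ − 16x². Remainder: 10x² + 24x + 8.
Step 3: lead(10x² + 24x + 8) ÷ lead(D) = 10x² ÷ −2x = −5x. Subtract (−5x)·D = 10x² + 10x. Remainder: 14x + 8.
Step 4: lead(14x + 8) ÷ lead(D) = 14x ÷ −2x = −7. Subtract (−7)·D = 14x + 14. Remainder: −6.

Q(x) = −x³ + 8x² − 5x − 7; R(x) = −6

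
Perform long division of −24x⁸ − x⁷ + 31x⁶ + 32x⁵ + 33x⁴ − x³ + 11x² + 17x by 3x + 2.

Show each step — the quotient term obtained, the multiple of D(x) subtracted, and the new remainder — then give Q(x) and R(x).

Step 1: lead(−24x⁸ − x⁷ + 31x⁶ + 32x⁵ + 33x⁴ − x³ + 11x² + 17x) ÷ lead(D) = −24x⁸ ÷ 3x = −8x⁷. Subtract (−8x⁷)·D = −24x⁸ − 16x⁷. Remainder: 15x⁷ + 31x⁶ + 32x⁵ + 33x⁴ − x³ + 11x² + 17x.
Step 2: lead(15x⁷ + 31x⁶ + 32x⁵ + 33x⁴ − x³ + 11x² + 17x) ÷ lead(D) = 15x⁷ ÷ 3x = 5x⁶. Subtract (5x⁶)·D = 15x⁷ + 10x⁶. Remainder: 21x⁶ + 32x⁵ + 33x⁴ − x³ + 11x² + 17x.
Step 3: lead(21x⁶ + 32x⁵ + 33x⁴ − x³ + 11x² + 17x) ÷ lead(D) = 21x⁶ ÷ 3x = 7x⁵. Subtract (7x⁵)·D = 21x⁶ + 14x⁵. Remainder: 18x⁵ + 33x⁴ − x³ + 11x² + 17x.
Step 4: lead(18x⁵ + 33x⁴ − x³ + 11x² + 17x) ÷ lead(D) = 18x⁵ ÷ 3x = 6x⁴. Subtract (6x⁴)·D = 18x⁵ + 12x⁴. Remainder: 21x⁴ − x³ + 11x² + 17x.
Step 5: lead(21x⁴ − x³ + 11x² + 17x) ÷ lead(D) = 21x⁴ ÷ 3x = 7x³. Subtract (7x³)·D = 21x⁴ + 14x³. Remainder: −15x³ + 11x² + 17x.
Step 6: lead(−15x³ + 11x² + 17x) ÷ lead(D) = −15x³ ÷ 3x = −5x². Subtract (−5x²)·D = −15x³ − 10x². Remainder: 21x² + 17x.
Step 7: lead(21x² + 17x) ÷ lead(D) = 21x² ÷ 3x = 7x. Subtract (7x)·D = 21x² + 14x. Remainder: 3x.
Step 8: lead(3x) ÷ lead(D) = 3x ÷ 3x = 1. Subtract (1)·D = 3x + 2. Remainder: −2.

Q(x) = −8x⁷ + 5x⁶ + 7x⁵ + 6x⁴ + 7x³ − 5x² + 7x + 1; R(x) = −2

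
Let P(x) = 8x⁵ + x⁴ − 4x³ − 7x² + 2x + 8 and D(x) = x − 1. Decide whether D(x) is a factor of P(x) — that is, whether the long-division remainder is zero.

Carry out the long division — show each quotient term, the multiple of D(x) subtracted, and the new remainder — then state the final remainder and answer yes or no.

Step 1: lead(8x⁵ + x⁴ − 4x³ − 7x² + 2x + 8) ÷ lead(D) = 8x⁵ ÷ x = 8x⁴. Subtract (8x⁴)·D = 8x⁵ − 8x⁴. Remainder: 9x⁴ − 4x³ − 7x² + 2x + 8.
Step 2: lead(9x⁴ − 4x³ − 7x² + 2x + 8) ÷ lead(D) = 9x⁴ ÷ x = 9x³. Subtract (9x³)·D = 9x⁴ − 9x³. Remainder: 5x³ − 7x² + 2x + 8.
Step 3: lead(5x³ − 7x² + 2x + 8) ÷ lead(D) = 5x³ ÷ x = 5x². Subtract (5x²)·D = 5x³ − 5x². Remainder: −2x² + 2x + 8.
Step 4: lead(−2x² + 2x + 8) ÷ lead(D) = −2x² ÷ x = −2x. Subtract (−2x)·D = −2x² + 2x. Remainder: 8.

R(x) = 8, so D(x) is not a factor of P(x). no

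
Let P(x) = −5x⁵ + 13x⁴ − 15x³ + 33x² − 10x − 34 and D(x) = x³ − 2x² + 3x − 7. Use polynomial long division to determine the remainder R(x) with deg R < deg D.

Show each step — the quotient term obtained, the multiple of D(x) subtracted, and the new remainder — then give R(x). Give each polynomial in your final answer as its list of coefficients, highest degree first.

R = [1, -7, 8]

Step 1: lead(−5x⁵ + 13x⁴ − 15x³ + 33x² − 10x − 34) ÷ lead(D) = −5x⁵ ÷ x³ = −5x². Subtract (−5x²)·D = −5x⁵ + 10x⁴ − 15x³ + 35x². Remainder: 3x⁴ − 2x² − 10x − 34.
Step 2: lead(3x⁴ − 2x² − 10x − 34) ÷ lead(D) = 3x⁴ ÷ x³ = 3x. Subtract (3x)·D = 3x⁴ − 6x³ + 9x² − 21x. Remainder: 6x³ − 11x² + 11x − 34.
Step 3: lead(6x³ − 11x² + 11x − 34) ÷ lead(D) = 6x³ ÷ x³ = 6. Subtract (6)·D = 6x³ − 12x² + 18x − 42. Remainder: x² − 7x + 8.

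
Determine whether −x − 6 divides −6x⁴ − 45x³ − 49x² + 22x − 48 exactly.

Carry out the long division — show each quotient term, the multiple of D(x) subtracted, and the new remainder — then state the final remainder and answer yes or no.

R(x) = 0, so D(x) is a factor of P(x). yes

Step 1: lead(−6x⁴ − 45x³ − 49x² + 22x − 48) ÷ lead(D) = −6x⁴ ÷ −x = 6x³. Subtract (6x³)·D = −6x⁴ − 36x³. Remainder: −9x³ − 49x² + 22x − 48.
Step 2: lead(−9x³ − 49x² + 22x − 48) ÷ lead(D) = −9x³ ÷ −x = 9x². Subtract (9x²)·D = −9x³ − 54x². Remainder: 5x² + 22x − 48.
Step 3: lead(5x² + 22x − 48) ÷ lead(D) = 5x² ÷ −x = −5x. Subtract (−5x)·D = 5x² + 30x. Remainder: −8x − 48.
Step 4: lead(−8x − 48) ÷ lead(D) = −8x ÷ −x = 8. Subtract (8)·D = −8x − 48. Remainder: 0.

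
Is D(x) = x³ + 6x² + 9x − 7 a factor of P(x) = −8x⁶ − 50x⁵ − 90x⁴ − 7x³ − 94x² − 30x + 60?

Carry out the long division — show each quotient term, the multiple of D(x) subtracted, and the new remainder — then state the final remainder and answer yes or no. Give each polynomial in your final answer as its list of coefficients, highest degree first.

Step 1: lead(−8x⁶ − 50x⁵ − 90x⁴ − 7x³ − 94x² − 30x + 60) ÷ lead(D) = −8x⁶ ÷ x³ = −8x³. Subtract (−8x³)·D = −8x⁶ − 48x⁵ − 72x⁴ + 56x³. Remainder: −2x⁵ − 18x⁴ − 63x³ − 94x² − 30x + 60.
Step 2: lead(−2x⁵ − 18x⁴ − 63x³ − 94x² − 30x + 60) ÷ lead(D) = −2x⁵ ÷ x³ = −2x². Subtract (−2x²)·D = −2x⁵ − 12x⁴ − 18x³ + 14x². Remainder: −6x⁴ − 45x³ − 108x² − 30x + 60.
Step 3: lead(−6x⁴ − 45x³ − 108x² − 30x + 60) ÷ lead(D) = −6x⁴ ÷ x³ = −6x. Subtract (−6x)·D = −6x⁴ − 36x³ − 54x² + 42x. Remainder: −9x³ − 54x² − 72x + 60.
Step 4: lead(−9x³ − 54x² − 72x + 60) ÷ lead(D) = −9x³ ÷ x³ = −9. Subtract (−9)·D = −9x³ − 54x² − 81x + 63. Remainder: 9x − 3.

R = [9, -3], so D(x) is not a factor of P(x). no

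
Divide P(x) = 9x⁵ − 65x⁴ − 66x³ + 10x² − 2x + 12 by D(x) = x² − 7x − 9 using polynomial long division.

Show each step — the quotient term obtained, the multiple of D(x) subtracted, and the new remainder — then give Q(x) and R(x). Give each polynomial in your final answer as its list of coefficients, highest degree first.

Q = [9, -2, 1, -1]; R = [3]

Step 1: lead(9x⁵ − 65x⁴ − 66x³ + 10x² − 2x + 12) ÷ lead(D) = 9x⁵ ÷ x² = 9x³. Subtract (9x³)·D = 9x⁵ − 63x⁴ − 81x³. Remainder: −2x⁴ + 15x³ + 10x² − 2x + 12.
Step 2: lead(−2x⁴ + 15x³ + 10x² − 2x + 12) ÷ lead(D) = −2x⁴ ÷ x² = −2x². Subtract (−2x²)·D = −2x⁴ + 14x³ + 18x². Remainder: x³ − 8x² − 2x + 12.
Step 3: lead(x³ − 8x² − 2x + 12) ÷ lead(D) = x³ ÷ x² = x. Subtract (x)·D = x³ − 7x² − 9x. Remainder: −x² + 7x + 12.
Step 4: lead(−x² + 7x + 12) ÷ lead(D) = −x² ÷ x² = −1. Subtract (−1)·D = −x² + 7x + 9. Remainder: 3.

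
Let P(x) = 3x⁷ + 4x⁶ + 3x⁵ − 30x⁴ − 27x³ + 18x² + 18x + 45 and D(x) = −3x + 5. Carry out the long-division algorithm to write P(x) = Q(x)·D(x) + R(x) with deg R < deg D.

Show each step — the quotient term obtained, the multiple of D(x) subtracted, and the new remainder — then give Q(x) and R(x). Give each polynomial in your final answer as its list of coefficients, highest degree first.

Q = [-1, -3, -6, 0, 9, 9, 9]; R = [0]

Step 1: lead(3x⁷ + 4x⁶ + 3x⁵ − 30x⁴ − 27x³ + 18x² + 18x + 45) ÷ lead(D) = 3x⁷ ÷ −3x = −x⁶. Subtract (−x⁶)·D = 3x⁷ − 5x⁶. Remainder: 9x⁶ + 3x⁵ − 30x⁴ − 27x³ + 18x² + 18x + 45.
Step 2: lead(9x⁶ + 3x⁵ − 30x⁴ − 27x³ + 18x² + 18x + 45) ÷ lead(D) = 9x⁶ ÷ −3x = −3x⁵. Subtract (−3x⁵)·D = 9x⁶ − 15x⁵. Remainder: 18x⁵ − 30x⁴ − 27x³ + 18x² + 18x + 45.
Step 3: lead(18x⁵ − 30x⁴ − 27x³ + 18x² + 18x + 45) ÷ lead(D) = 18x⁵ ÷ −3x = −6x⁴. Subtract (−6x⁴)·D = 18x⁵ − 30x⁴. Remainder: −27x³ + 18x² + 18x + 45.
Step 4: lead(−27x³ + 18x² + 18x + 45) ÷ lead(D) = −27x³ ÷ −3x = 9x². Subtract (9x²)·D = −27x³ + 45x². Remainder: −27x² + 18x + 45.
Step 5: lead(−27x² + 18x + 45) ÷ lead(D) = −27x² ÷ −3x = 9x. Subtract (9x)·D = −27x² + 45x. Remainder: −27x + 45.
Step 6: lead(−27x + 45) ÷ lead(D) = −27x ÷ −3x = 9. Subtract (9)·D = −27x + 45. Remainder: 0.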